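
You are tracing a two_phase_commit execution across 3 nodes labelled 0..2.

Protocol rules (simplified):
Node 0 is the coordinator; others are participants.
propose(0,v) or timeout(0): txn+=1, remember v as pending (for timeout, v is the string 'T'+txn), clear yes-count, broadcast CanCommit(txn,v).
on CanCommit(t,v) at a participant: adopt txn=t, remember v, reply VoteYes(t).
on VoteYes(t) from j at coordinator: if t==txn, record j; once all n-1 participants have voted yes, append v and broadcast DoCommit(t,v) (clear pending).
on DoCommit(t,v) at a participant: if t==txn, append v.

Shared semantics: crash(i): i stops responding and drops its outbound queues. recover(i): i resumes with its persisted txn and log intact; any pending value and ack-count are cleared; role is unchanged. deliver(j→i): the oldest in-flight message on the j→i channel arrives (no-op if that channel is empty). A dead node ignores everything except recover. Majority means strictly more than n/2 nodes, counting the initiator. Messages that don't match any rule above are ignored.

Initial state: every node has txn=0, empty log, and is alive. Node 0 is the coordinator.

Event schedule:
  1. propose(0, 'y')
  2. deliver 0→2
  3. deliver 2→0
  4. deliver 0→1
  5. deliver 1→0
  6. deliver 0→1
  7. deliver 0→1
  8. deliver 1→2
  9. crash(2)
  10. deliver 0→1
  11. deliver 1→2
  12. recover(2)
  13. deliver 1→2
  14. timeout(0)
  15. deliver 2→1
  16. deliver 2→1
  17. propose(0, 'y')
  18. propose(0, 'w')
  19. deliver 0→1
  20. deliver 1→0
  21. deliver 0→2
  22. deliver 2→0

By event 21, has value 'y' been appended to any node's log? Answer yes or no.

yes

e1 propose(0,'y'): 0[coor,t=1,-]
e2 deliver 0→2: 2[part,t=1,-]
e3 deliver 2→0: ·
e4 deliver 0→1: 1[part,t=1,-]
e5 deliver 1→0: 0[coor,t=1,y]
e6 deliver 0→1: 1[part,t=1,y]
e7 deliver 0→1: ·
e8 deliver 1→2: ·
e9 crash(2): 2[✗part,t=1,-]
e10 deliver 0→1: ·
e11 deliver 1→2: ·
e12 recover(2): 2[part,t=1,-]
e13 deliver 1→2: ·
e14 timeout(0): 0[coor,t=2,y]
e15 deliver 2→1: ·
e16 deliver 2→1: ·
e17 propose(0,'y'): 0[coor,t=3,y]
e18 propose(0,'w'): 0[coor,t=4,y]
e19 deliver 0→1: 1[part,t=2,y]
e20 deliver 1→0: ·
e21 deliver 0→2: 2[part,t=1,y]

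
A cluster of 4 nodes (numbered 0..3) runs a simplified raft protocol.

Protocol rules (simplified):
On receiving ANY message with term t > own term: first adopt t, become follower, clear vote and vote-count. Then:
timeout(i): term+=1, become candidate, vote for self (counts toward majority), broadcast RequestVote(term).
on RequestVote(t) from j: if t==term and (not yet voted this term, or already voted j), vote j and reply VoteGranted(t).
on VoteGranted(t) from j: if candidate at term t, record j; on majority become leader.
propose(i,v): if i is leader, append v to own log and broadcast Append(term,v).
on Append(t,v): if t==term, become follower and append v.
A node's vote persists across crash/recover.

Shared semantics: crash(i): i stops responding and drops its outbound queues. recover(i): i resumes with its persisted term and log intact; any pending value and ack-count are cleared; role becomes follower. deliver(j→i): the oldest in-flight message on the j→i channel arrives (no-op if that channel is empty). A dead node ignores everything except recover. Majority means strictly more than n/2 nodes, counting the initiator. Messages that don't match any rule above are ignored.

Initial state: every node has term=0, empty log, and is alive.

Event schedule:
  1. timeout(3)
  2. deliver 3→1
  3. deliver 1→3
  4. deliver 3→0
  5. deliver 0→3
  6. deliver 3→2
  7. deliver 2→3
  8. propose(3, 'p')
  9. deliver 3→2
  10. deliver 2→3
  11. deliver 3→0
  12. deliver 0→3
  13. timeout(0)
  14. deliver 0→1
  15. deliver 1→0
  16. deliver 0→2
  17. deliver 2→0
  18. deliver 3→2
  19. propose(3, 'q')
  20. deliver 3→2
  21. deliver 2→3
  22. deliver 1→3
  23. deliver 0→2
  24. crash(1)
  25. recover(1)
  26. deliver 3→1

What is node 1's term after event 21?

2

1. timeout(3):  <3:cand t1 ->
2. deliver 3→1:  <1:foll t1 ->
3. deliver 1→3:  nop
4. deliver 3→0:  <0:foll t1 ->
5. deliver 0→3:  <3:lead t1 ->
6. deliver 3→2:  <2:foll t1 ->
7. deliver 2→3:  nop
8. propose(3,'p'):  <3:lead t1 p>
9. deliver 3→2:  <2:foll t1 p>
10. deliver 2→3:  nop
11. deliver 3→0:  <0:foll t1 p>
12. deliver 0→3:  nop
13. timeout(0):  <0:cand t2 p>
14. deliver 0→1:  <1:foll t2 ->
15. deliver 1→0:  nop
16. deliver 0→2:  <2:foll t2 p>
17. deliver 2→0:  <0:lead t2 p>
18. deliver 3→2:  nop
19. propose(3,'q'):  <3:lead t1 p,q>
20. deliver 3→2:  nop
21. deliver 2→3:  nop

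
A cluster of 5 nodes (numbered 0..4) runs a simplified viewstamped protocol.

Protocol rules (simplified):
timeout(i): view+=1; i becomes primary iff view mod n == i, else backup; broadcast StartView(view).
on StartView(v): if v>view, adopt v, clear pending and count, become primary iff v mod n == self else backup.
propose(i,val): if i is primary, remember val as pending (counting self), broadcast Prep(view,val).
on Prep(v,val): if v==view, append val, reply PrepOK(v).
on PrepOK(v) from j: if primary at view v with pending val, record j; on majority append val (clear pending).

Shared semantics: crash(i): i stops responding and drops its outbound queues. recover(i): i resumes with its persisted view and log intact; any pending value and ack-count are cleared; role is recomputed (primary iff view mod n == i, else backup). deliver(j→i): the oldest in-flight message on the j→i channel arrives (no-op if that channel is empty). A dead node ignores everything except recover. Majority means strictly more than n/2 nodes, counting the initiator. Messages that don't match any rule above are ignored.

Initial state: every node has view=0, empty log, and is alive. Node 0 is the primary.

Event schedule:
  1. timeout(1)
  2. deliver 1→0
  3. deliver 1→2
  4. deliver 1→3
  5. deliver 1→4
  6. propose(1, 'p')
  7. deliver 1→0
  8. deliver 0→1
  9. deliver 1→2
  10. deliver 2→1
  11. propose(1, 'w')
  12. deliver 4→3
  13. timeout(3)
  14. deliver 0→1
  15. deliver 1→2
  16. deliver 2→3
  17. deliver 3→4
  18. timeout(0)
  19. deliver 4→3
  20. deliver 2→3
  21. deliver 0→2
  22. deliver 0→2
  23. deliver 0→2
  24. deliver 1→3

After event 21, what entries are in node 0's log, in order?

e1 timeout(1): 1[prim,v=1,-]
e2 deliver 1→0: 0[back,v=1,-]
e3 deliver 1→2: 2[back,v=1,-]
e4 deliver 1→3: 3[back,v=1,-]
e5 deliver 1→4: 4[back,v=1,-]
e6 propose(1,'p'): ·
e7 deliver 1→0: 0[back,v=1,p]
e8 deliver 0→1: ·
e9 deliver 1→2: 2[back,v=1,p]
e10 deliver 2→1: 1[prim,v=1,p]
e11 propose(1,'w'): ·
e12 deliver 4→3: ·
e13 timeout(3): 3[back,v=2,-]
e14 deliver 0→1: ·
e15 deliver 1→2: 2[back,v=1,p,w]
e16 deliver 2→3: ·
e17 deliver 3→4: 4[back,v=2,-]
e18 timeout(0): 0[back,v=2,p]
e19 deliver 4→3: ·
e20 deliver 2→3: ·
e21 deliver 0→2: 2[prim,v=2,p,w]

p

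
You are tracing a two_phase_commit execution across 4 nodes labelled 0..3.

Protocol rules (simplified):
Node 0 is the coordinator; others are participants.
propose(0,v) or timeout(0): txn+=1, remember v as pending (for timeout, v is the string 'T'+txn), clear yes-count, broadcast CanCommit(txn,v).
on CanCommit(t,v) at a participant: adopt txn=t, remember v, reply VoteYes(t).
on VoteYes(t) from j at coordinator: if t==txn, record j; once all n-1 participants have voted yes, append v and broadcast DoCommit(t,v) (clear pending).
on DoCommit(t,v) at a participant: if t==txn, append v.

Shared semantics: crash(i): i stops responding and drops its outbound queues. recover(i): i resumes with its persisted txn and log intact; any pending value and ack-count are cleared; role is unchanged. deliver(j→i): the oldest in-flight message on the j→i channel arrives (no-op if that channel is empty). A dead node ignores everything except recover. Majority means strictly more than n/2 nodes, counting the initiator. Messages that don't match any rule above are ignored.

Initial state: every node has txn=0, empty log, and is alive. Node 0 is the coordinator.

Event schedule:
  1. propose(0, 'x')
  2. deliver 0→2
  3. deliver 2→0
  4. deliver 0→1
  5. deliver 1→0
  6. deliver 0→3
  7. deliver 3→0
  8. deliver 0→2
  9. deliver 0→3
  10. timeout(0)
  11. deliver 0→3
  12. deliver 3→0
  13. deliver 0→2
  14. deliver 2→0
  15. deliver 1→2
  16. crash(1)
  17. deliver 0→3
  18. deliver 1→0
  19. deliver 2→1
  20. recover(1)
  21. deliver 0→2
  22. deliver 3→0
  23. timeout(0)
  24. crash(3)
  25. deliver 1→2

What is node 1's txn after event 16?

1

step 1 propose(0,'x'): 0={coor,t=1,log=-}
step 2 deliver 0→2: 2={part,t=1,log=-}
step 3 deliver 2→0: —
step 4 deliver 0→1: 1={part,t=1,log=-}
step 5 deliver 1→0: —
step 6 deliver 0→3: 3={part,t=1,log=-}
step 7 deliver 3→0: 0={coor,t=1,log=x}
step 8 deliver 0→2: 2={part,t=1,log=x}
step 9 deliver 0→3: 3={part,t=1,log=x}
step 10 timeout(0): 0={coor,t=2,log=x}
step 11 deliver 0→3: 3={part,t=2,log=x}
step 12 deliver 3→0: —
step 13 deliver 0→2: 2={part,t=2,log=x}
step 14 deliver 2→0: —
step 15 deliver 1→2: —
step 16 crash(1): 1={✗part,t=1,log=-}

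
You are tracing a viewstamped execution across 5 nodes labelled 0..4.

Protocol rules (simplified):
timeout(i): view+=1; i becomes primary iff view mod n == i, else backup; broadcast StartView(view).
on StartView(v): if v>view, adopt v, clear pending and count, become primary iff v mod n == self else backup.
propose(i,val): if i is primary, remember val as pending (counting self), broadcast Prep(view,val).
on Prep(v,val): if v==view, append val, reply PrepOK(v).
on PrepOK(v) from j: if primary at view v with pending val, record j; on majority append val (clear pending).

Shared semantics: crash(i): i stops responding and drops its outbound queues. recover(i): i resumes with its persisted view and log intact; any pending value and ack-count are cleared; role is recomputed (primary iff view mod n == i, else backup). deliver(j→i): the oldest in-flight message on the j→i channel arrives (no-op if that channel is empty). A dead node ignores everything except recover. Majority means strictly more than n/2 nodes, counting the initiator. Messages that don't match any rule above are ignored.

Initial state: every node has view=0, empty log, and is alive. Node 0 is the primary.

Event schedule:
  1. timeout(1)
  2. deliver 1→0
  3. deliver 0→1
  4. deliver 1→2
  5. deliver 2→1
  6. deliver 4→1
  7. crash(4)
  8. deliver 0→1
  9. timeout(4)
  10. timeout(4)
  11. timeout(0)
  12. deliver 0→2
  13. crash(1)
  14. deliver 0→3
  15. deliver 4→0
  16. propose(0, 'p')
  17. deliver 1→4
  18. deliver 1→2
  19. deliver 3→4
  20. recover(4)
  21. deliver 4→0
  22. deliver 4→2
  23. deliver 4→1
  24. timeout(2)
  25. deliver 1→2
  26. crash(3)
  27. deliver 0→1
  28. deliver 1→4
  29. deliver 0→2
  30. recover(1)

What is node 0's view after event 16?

after 1 — timeout(1): n1:prim/v1/[-]
after 2 — deliver 1→0: n0:back/v1/[-]
after 3 — deliver 0→1: ·
after 4 — deliver 1→2: n2:back/v1/[-]
after 5 — deliver 2→1: ·
after 6 — deliver 4→1: ·
after 7 — crash(4): n4:✗back/v0/[-]
after 8 — deliver 0→1: ·
after 9 — timeout(4): ·
after 10 — timeout(4): ·
after 11 — timeout(0): n0:back/v2/[-]
after 12 — deliver 0→2: n2:prim/v2/[-]
after 13 — crash(1): n1:✗prim/v1/[-]
after 14 — deliver 0→3: n3:back/v2/[-]
after 15 — deliver 4→0: ·
after 16 — propose(0,'p'): ·

2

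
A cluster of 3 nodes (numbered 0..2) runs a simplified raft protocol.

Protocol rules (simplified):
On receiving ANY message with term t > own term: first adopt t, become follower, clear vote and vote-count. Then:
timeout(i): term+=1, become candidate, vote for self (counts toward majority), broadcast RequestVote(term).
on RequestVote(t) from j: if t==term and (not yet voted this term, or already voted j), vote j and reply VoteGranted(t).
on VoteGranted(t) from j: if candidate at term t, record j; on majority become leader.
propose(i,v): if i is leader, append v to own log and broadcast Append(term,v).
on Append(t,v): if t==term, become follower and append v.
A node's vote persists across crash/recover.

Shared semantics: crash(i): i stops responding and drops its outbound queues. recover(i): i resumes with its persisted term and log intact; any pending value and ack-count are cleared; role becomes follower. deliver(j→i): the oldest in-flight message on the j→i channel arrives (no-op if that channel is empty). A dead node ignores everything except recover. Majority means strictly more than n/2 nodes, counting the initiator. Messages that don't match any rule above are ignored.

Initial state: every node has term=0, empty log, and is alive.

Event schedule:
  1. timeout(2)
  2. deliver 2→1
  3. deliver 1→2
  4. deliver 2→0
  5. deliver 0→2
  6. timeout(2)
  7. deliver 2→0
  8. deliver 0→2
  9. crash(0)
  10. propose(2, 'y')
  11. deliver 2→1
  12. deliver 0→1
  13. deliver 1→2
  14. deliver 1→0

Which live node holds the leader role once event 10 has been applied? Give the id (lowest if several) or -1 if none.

step 1 timeout(2): 2={cand,t=1,log=-}
step 2 deliver 2→1: 1={foll,t=1,log=-}
step 3 deliver 1→2: 2={lead,t=1,log=-}
step 4 deliver 2→0: 0={foll,t=1,log=-}
step 5 deliver 0→2: —
step 6 timeout(2): 2={cand,t=2,log=-}
step 7 deliver 2→0: 0={foll,t=2,log=-}
step 8 deliver 0→2: 2={lead,t=2,log=-}
step 9 crash(0): 0={✗foll,t=2,log=-}
step 10 propose(2,'y'): 2={lead,t=2,log=y}

2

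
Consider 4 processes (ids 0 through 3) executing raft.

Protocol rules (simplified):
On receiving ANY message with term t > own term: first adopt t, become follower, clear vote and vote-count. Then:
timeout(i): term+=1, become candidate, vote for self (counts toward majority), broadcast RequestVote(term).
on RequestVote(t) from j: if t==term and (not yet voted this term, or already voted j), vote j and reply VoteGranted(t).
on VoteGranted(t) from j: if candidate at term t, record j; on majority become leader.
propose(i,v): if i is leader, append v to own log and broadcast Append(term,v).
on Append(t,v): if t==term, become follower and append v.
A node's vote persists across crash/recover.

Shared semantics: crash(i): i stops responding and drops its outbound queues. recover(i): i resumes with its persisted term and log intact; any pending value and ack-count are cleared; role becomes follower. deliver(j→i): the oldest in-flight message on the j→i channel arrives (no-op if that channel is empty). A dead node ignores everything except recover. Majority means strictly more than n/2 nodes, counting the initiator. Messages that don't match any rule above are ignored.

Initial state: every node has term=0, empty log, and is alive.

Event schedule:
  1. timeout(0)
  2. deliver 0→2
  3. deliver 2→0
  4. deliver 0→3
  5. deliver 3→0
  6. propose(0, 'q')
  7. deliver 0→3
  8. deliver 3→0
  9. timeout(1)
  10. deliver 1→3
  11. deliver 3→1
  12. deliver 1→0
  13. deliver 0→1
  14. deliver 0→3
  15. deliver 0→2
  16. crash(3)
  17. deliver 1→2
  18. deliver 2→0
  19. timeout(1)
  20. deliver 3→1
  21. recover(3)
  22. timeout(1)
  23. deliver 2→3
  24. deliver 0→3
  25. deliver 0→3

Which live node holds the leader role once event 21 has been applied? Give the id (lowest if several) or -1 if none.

0

e1 timeout(0): 0[cand,t=1,-]
e2 deliver 0→2: 2[foll,t=1,-]
e3 deliver 2→0: ·
e4 deliver 0→3: 3[foll,t=1,-]
e5 deliver 3→0: 0[lead,t=1,-]
e6 propose(0,'q'): 0[lead,t=1,q]
e7 deliver 0→3: 3[foll,t=1,q]
e8 deliver 3→0: ·
e9 timeout(1): 1[cand,t=1,-]
e10 deliver 1→3: ·
e11 deliver 3→1: ·
e12 deliver 1→0: ·
e13 deliver 0→1: ·
e14 deliver 0→3: ·
e15 deliver 0→2: 2[foll,t=1,q]
e16 crash(3): 3[✗foll,t=1,q]
e17 deliver 1→2: ·
e18 deliver 2→0: ·
e19 timeout(1): 1[cand,t=2,-]
e20 deliver 3→1: ·
e21 recover(3): 3[foll,t=1,q]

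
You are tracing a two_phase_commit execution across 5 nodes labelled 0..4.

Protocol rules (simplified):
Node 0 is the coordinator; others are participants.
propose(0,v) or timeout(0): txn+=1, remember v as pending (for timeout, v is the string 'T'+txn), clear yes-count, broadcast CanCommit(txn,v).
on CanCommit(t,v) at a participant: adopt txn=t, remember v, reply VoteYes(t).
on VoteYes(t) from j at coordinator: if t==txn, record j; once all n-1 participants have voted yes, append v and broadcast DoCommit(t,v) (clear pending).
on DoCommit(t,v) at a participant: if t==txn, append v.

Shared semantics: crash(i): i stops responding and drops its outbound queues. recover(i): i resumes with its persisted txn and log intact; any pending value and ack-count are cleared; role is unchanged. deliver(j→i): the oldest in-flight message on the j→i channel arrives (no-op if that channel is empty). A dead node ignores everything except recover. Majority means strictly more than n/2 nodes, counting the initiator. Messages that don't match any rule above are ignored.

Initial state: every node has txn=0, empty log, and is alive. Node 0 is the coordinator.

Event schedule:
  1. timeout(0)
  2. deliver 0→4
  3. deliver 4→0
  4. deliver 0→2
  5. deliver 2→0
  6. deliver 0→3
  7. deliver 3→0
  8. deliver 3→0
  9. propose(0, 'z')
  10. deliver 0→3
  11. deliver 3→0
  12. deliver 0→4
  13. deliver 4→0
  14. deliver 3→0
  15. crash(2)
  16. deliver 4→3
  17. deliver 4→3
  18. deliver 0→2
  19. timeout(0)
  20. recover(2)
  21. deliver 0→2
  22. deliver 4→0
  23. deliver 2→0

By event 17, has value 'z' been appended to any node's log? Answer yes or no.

step 1 timeout(0): 0={coor,t=1,log=-}
step 2 deliver 0→4: 4={part,t=1,log=-}
step 3 deliver 4→0: —
step 4 deliver 0→2: 2={part,t=1,log=-}
step 5 deliver 2→0: —
step 6 deliver 0→3: 3={part,t=1,log=-}
step 7 deliver 3→0: —
step 8 deliver 3→0: —
step 9 propose(0,'z'): 0={coor,t=2,log=-}
step 10 deliver 0→3: 3={part,t=2,log=-}
step 11 deliver 3→0: —
step 12 deliver 0→4: 4={part,t=2,log=-}
step 13 deliver 4→0: —
step 14 deliver 3→0: —
step 15 crash(2): 2={✗part,t=1,log=-}
step 16 deliver 4→3: —
step 17 deliver 4→3: —

no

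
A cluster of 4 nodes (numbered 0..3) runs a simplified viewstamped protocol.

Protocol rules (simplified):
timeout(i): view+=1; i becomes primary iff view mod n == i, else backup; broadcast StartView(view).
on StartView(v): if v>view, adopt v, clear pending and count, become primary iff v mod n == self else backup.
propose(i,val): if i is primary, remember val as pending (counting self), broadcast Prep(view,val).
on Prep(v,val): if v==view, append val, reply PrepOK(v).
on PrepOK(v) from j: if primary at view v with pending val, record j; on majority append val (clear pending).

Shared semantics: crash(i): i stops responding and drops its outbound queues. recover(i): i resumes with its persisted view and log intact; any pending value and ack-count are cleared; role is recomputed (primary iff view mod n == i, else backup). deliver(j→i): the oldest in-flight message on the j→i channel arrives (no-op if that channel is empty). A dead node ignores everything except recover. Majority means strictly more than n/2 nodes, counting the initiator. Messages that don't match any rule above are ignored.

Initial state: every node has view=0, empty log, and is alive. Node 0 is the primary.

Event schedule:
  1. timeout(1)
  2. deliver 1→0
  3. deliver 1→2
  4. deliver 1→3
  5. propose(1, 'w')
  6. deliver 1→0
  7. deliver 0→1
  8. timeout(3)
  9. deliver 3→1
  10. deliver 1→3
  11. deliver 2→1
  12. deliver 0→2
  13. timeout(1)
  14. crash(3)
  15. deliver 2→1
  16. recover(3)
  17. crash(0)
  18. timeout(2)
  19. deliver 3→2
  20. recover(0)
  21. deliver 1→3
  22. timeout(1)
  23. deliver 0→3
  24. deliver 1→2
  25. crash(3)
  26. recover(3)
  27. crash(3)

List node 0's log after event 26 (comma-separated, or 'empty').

w

e1 timeout(1): 1[prim,v=1,-]
e2 deliver 1→0: 0[back,v=1,-]
e3 deliver 1→2: 2[back,v=1,-]
e4 deliver 1→3: 3[back,v=1,-]
e5 propose(1,'w'): ·
e6 deliver 1→0: 0[back,v=1,w]
e7 deliver 0→1: ·
e8 timeout(3): 3[back,v=2,-]
e9 deliver 3→1: 1[back,v=2,-]
e10 deliver 1→3: ·
e11 deliver 2→1: ·
e12 deliver 0→2: ·
e13 timeout(1): 1[back,v=3,-]
e14 crash(3): 3[✗back,v=2,-]
e15 deliver 2→1: ·
e16 recover(3): 3[back,v=2,-]
e17 crash(0): 0[✗back,v=1,w]
e18 timeout(2): 2[prim,v=2,-]
e19 deliver 3→2: ·
e20 recover(0): 0[back,v=1,w]
e21 deliver 1→3: 3[prim,v=3,-]
e22 timeout(1): 1[back,v=4,-]
e23 deliver 0→3: ·
e24 deliver 1→2: ·
e25 crash(3): 3[✗prim,v=3,-]
e26 recover(3): 3[prim,v=3,-]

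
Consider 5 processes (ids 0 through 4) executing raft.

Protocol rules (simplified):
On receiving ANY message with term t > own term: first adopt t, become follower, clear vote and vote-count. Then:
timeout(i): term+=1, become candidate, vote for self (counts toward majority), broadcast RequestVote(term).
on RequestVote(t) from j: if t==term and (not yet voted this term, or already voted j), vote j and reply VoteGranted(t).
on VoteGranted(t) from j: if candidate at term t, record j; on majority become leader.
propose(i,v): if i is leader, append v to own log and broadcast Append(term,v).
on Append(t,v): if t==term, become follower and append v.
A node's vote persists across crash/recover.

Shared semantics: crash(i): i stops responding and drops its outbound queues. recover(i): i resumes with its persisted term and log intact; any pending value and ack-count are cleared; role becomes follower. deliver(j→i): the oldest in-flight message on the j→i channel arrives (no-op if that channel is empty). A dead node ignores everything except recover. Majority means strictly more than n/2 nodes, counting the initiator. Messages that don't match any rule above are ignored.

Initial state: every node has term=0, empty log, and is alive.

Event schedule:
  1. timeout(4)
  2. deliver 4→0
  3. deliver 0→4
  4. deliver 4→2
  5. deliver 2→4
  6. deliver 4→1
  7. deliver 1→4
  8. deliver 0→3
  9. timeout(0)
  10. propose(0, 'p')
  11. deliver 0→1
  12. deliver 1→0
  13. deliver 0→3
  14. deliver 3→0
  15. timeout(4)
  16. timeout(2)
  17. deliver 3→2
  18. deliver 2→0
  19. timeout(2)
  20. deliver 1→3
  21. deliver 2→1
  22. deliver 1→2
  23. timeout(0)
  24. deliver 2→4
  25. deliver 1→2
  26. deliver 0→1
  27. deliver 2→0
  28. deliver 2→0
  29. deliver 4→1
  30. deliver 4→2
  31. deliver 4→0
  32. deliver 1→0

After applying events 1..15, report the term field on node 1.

step 1 timeout(4): 4={cand,t=1,log=-}
step 2 deliver 4→0: 0={foll,t=1,log=-}
step 3 deliver 0→4: —
step 4 deliver 4→2: 2={foll,t=1,log=-}
step 5 deliver 2→4: 4={lead,t=1,log=-}
step 6 deliver 4→1: 1={foll,t=1,log=-}
step 7 deliver 1→4: —
step 8 deliver 0→3: —
step 9 timeout(0): 0={cand,t=2,log=-}
step 10 propose(0,'p'): —
step 11 deliver 0→1: 1={foll,t=2,log=-}
step 12 deliver 1→0: —
step 13 deliver 0→3: 3={foll,t=2,log=-}
step 14 deliver 3→0: 0={lead,t=2,log=-}
step 15 timeout(4): 4={cand,t=2,log=-}

2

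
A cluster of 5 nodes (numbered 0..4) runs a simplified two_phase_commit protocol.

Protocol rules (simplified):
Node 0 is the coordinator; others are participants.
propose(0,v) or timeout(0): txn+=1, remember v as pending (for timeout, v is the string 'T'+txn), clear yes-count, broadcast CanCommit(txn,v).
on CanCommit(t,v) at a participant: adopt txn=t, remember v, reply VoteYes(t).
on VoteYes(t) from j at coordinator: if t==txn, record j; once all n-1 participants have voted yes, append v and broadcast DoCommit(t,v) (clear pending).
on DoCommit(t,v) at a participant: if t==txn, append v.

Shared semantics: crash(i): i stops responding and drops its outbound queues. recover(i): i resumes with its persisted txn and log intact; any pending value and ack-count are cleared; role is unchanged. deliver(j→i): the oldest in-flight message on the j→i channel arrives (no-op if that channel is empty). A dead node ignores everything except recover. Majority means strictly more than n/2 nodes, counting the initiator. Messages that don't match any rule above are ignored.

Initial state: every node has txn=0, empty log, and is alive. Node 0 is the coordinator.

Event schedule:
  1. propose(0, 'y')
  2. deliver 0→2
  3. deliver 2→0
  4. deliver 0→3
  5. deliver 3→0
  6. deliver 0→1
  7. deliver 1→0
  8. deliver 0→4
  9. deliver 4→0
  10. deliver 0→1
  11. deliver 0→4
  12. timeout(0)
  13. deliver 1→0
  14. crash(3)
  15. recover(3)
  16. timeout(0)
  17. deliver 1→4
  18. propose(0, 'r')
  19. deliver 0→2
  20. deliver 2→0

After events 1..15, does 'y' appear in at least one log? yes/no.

1. propose(0,'y'):  <0:coor t1 ->
2. deliver 0→2:  <2:part t1 ->
3. deliver 2→0:  nop
4. deliver 0→3:  <3:part t1 ->
5. deliver 3→0:  nop
6. deliver 0→1:  <1:part t1 ->
7. deliver 1→0:  nop
8. deliver 0→4:  <4:part t1 ->
9. deliver 4→0:  <0:coor t1 y>
10. deliver 0→1:  <1:part t1 y>
11. deliver 0→4:  <4:part t1 y>
12. timeout(0):  <0:coor t2 y>
13. deliver 1→0:  nop
14. crash(3):  <3:✗part t1 ->
15. recover(3):  <3:part t1 ->

yes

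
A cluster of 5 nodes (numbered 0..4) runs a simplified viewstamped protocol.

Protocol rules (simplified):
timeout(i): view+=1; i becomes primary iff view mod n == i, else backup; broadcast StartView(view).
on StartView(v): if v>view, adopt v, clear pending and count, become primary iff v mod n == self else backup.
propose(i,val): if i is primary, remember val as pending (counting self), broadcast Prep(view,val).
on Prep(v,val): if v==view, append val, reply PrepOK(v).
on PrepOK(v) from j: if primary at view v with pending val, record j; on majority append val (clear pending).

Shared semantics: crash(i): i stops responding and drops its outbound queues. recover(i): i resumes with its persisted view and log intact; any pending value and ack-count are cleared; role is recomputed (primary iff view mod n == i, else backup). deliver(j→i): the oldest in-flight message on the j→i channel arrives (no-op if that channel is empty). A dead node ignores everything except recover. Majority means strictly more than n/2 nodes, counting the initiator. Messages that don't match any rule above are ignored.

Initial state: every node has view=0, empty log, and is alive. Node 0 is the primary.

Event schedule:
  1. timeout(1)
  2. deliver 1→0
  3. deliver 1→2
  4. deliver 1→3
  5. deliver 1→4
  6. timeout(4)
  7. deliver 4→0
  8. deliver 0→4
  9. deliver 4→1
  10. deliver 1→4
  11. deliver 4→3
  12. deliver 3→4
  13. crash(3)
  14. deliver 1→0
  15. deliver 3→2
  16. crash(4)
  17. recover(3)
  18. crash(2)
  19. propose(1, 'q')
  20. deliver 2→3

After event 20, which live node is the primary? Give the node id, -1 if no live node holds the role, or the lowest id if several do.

-1

[1] timeout(1) → N1(prim v1 [-])
[2] deliver 1→0 → N0(back v1 [-])
[3] deliver 1→2 → N2(back v1 [-])
[4] deliver 1→3 → N3(back v1 [-])
[5] deliver 1→4 → N4(back v1 [-])
[6] timeout(4) → N4(back v2 [-])
[7] deliver 4→0 → N0(back v2 [-])
[8] deliver 0→4 → ∅
[9] deliver 4→1 → N1(back v2 [-])
[10] deliver 1→4 → ∅
[11] deliver 4→3 → N3(back v2 [-])
[12] deliver 3→4 → ∅
[13] crash(3) → N3(✗back v2 [-])
[14] deliver 1→0 → ∅
[15] deliver 3→2 → ∅
[16] crash(4) → N4(✗back v2 [-])
[17] recover(3) → N3(back v2 [-])
[18] crash(2) → N2(✗back v1 [-])
[19] propose(1,'q') → ∅
[20] deliver 2→3 → ∅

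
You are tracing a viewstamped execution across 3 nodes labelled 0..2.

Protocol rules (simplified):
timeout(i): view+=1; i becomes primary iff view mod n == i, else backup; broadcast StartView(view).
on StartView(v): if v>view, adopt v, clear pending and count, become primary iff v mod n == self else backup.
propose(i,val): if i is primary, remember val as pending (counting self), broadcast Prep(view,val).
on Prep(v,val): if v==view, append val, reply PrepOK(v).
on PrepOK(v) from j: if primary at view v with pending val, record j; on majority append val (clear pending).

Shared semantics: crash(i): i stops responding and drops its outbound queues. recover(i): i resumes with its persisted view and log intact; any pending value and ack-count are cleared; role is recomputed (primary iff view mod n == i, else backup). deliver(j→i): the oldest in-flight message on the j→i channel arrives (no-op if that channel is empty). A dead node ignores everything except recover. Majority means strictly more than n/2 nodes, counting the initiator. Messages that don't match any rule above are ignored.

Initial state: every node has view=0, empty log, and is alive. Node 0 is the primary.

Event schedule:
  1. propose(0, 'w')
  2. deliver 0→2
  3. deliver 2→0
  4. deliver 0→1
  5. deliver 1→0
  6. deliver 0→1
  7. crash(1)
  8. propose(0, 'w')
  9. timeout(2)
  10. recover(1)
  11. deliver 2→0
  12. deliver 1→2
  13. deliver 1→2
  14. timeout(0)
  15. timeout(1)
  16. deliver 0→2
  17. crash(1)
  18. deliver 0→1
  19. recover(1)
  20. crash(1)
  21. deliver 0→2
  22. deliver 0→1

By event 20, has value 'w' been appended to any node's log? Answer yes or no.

[1] propose(0,'w') → ∅
[2] deliver 0→2 → N2(back v0 [w])
[3] deliver 2→0 → N0(prim v0 [w])
[4] deliver 0→1 → N1(back v0 [w])
[5] deliver 1→0 → ∅
[6] deliver 0→1 → ∅
[7] crash(1) → N1(✗back v0 [w])
[8] propose(0,'w') → ∅
[9] timeout(2) → N2(back v1 [w])
[10] recover(1) → N1(back v0 [w])
[11] deliver 2→0 → N0(back v1 [w])
[12] deliver 1→2 → ∅
[13] deliver 1→2 → ∅
[14] timeout(0) → N0(back v2 [w])
[15] timeout(1) → N1(prim v1 [w])
[16] deliver 0→2 → ∅
[17] crash(1) → N1(✗prim v1 [w])
[18] deliver 0→1 → ∅
[19] recover(1) → N1(prim v1 [w])
[20] crash(1) → N1(✗prim v1 [w])

yes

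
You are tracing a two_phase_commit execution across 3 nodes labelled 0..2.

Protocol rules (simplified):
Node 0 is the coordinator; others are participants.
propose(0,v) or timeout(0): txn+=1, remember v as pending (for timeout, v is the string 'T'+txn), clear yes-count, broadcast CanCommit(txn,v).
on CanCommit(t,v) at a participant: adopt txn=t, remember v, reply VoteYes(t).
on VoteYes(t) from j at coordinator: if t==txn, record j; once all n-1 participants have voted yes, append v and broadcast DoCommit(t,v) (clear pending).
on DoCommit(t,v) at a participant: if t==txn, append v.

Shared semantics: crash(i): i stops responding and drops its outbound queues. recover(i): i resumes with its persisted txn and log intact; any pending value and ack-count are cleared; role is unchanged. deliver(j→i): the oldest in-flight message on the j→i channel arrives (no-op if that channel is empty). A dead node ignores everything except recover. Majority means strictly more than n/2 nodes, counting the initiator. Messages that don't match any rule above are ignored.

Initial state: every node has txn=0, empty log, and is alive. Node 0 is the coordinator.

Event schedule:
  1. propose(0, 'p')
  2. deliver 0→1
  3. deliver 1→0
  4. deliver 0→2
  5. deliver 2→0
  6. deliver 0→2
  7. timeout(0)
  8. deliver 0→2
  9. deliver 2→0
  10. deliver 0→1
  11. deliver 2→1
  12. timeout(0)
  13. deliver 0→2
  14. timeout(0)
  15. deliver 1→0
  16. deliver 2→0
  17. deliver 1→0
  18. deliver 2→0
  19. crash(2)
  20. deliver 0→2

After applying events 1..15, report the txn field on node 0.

4

[1] propose(0,'p') → N0(coor t1 [-])
[2] deliver 0→1 → N1(part t1 [-])
[3] deliver 1→0 → ∅
[4] deliver 0→2 → N2(part t1 [-])
[5] deliver 2→0 → N0(coor t1 [p])
[6] deliver 0→2 → N2(part t1 [p])
[7] timeout(0) → N0(coor t2 [p])
[8] deliver 0→2 → N2(part t2 [p])
[9] deliver 2→0 → ∅
[10] deliver 0→1 → N1(part t1 [p])
[11] deliver 2→1 → ∅
[12] timeout(0) → N0(coor t3 [p])
[13] deliver 0→2 → N2(part t3 [p])
[14] timeout(0) → N0(coor t4 [p])
[15] deliver 1→0 → ∅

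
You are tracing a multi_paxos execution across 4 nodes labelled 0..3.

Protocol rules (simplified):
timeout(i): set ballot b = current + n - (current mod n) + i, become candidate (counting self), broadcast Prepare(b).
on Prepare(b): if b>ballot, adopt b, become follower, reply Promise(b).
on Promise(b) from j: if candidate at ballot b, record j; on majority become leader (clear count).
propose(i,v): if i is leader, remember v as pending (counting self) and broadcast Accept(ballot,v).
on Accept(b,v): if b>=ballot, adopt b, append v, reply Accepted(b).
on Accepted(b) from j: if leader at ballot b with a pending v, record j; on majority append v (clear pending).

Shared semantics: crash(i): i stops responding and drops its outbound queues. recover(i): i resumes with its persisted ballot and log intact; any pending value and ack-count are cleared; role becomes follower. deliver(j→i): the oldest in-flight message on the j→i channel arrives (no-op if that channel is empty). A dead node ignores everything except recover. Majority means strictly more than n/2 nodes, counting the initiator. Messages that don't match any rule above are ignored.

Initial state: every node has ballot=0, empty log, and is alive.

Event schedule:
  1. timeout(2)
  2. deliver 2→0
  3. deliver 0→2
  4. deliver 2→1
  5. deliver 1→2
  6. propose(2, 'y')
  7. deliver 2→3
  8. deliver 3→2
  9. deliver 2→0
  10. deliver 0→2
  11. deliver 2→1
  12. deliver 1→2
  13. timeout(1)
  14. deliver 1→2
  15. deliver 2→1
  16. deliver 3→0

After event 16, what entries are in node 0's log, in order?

e1 timeout(2): 2[cand,b=6,-]
e2 deliver 2→0: 0[foll,b=6,-]
e3 deliver 0→2: ·
e4 deliver 2→1: 1[foll,b=6,-]
e5 deliver 1→2: 2[lead,b=6,-]
e6 propose(2,'y'): ·
e7 deliver 2→3: 3[foll,b=6,-]
e8 deliver 3→2: ·
e9 deliver 2→0: 0[foll,b=6,y]
e10 deliver 0→2: ·
e11 deliver 2→1: 1[foll,b=6,y]
e12 deliver 1→2: 2[lead,b=6,y]
e13 timeout(1): 1[cand,b=9,y]
e14 deliver 1→2: 2[foll,b=9,y]
e15 deliver 2→1: ·
e16 deliver 3→0: ·

y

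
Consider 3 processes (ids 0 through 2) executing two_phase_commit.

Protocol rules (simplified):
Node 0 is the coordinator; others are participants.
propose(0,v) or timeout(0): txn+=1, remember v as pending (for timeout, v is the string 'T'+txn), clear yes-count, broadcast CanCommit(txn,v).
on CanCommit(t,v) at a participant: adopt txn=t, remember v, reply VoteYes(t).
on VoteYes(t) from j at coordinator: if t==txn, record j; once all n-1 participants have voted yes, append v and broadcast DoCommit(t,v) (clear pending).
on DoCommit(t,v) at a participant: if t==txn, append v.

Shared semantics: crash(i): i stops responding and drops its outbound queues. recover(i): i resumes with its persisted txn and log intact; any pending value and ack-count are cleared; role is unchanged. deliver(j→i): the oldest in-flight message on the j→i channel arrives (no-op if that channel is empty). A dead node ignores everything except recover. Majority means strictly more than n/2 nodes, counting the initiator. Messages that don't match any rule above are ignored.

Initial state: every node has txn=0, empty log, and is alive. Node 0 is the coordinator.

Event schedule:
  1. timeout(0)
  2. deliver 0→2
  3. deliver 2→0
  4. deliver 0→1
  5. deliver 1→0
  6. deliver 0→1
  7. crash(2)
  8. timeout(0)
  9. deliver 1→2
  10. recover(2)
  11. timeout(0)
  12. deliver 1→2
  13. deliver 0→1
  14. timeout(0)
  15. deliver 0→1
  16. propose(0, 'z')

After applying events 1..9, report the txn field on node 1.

1

[1] timeout(0) → N0(coor t1 [-])
[2] deliver 0→2 → N2(part t1 [-])
[3] deliver 2→0 → ∅
[4] deliver 0→1 → N1(part t1 [-])
[5] deliver 1→0 → N0(coor t1 [T1])
[6] deliver 0→1 → N1(part t1 [T1])
[7] crash(2) → N2(✗part t1 [-])
[8] timeout(0) → N0(coor t2 [T1])
[9] deliver 1→2 → ∅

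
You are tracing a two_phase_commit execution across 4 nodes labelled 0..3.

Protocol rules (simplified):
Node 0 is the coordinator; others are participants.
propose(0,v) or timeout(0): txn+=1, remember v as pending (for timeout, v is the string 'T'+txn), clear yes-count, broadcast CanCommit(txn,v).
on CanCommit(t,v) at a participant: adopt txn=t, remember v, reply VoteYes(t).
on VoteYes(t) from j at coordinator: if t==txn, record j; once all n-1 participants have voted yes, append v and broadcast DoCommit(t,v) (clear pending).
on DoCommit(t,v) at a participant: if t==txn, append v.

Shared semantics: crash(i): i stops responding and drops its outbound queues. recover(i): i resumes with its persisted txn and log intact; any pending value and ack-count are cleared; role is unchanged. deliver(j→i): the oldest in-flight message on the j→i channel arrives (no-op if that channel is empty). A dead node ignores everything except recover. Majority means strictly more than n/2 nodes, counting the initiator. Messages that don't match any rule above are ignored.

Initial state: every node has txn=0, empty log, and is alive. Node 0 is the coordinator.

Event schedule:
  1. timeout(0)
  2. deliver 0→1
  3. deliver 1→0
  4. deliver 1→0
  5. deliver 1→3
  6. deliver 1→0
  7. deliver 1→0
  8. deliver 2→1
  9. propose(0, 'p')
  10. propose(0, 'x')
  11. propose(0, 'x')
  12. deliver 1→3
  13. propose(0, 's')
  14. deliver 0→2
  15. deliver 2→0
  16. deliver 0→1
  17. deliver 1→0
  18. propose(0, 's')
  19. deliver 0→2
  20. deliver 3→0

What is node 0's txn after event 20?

e1 timeout(0): 0[coor,t=1,-]
e2 deliver 0→1: 1[part,t=1,-]
e3 deliver 1→0: ·
e4 deliver 1→0: ·
e5 deliver 1→3: ·
e6 deliver 1→0: ·
e7 deliver 1→0: ·
e8 deliver 2→1: ·
e9 propose(0,'p'): 0[coor,t=2,-]
e10 propose(0,'x'): 0[coor,t=3,-]
e11 propose(0,'x'): 0[coor,t=4,-]
e12 deliver 1→3: ·
e13 propose(0,'s'): 0[coor,t=5,-]
e14 deliver 0→2: 2[part,t=1,-]
e15 deliver 2→0: ·
e16 deliver 0→1: 1[part,t=2,-]
e17 deliver 1→0: ·
e18 propose(0,'s'): 0[coor,t=6,-]
e19 deliver 0→2: 2[part,t=2,-]
e20 deliver 3→0: ·

6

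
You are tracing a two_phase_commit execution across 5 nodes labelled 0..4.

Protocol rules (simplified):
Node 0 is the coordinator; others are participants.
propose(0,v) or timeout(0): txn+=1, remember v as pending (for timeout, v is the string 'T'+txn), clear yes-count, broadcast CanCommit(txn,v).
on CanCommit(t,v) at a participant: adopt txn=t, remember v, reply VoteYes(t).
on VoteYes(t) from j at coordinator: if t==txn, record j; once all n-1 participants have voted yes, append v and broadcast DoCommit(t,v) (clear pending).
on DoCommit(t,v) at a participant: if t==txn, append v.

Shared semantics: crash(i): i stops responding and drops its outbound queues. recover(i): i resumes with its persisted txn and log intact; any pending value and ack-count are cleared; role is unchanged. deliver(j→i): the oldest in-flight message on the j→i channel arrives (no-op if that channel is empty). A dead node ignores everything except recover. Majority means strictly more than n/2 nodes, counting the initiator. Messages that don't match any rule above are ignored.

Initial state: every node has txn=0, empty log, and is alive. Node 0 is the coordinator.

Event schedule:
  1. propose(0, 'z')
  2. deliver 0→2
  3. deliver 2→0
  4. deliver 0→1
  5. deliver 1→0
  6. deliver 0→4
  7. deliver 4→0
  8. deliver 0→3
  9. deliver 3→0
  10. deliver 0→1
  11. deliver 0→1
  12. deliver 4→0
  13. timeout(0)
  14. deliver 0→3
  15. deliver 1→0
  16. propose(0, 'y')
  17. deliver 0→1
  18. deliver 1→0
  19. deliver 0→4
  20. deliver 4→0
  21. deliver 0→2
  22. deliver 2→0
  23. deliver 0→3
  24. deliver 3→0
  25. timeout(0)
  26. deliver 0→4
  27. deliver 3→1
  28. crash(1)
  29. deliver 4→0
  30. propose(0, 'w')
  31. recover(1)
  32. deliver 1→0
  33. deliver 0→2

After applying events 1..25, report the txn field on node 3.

2

after 1 — propose(0,'z'): n0:coor/t1/[-]
after 2 — deliver 0→2: n2:part/t1/[-]
after 3 — deliver 2→0: ·
after 4 — deliver 0→1: n1:part/t1/[-]
after 5 — deliver 1→0: ·
after 6 — deliver 0→4: n4:part/t1/[-]
after 7 — deliver 4→0: ·
after 8 — deliver 0→3: n3:part/t1/[-]
after 9 — deliver 3→0: n0:coor/t1/[z]
after 10 — deliver 0→1: n1:part/t1/[z]
after 11 — deliver 0→1: ·
after 12 — deliver 4→0: ·
after 13 — timeout(0): n0:coor/t2/[z]
after 14 — deliver 0→3: n3:part/t1/[z]
after 15 — deliver 1→0: ·
after 16 — propose(0,'y'): n0:coor/t3/[z]
after 17 — deliver 0→1: n1:part/t2/[z]
after 18 — deliver 1→0: ·
after 19 — deliver 0→4: n4:part/t1/[z]
after 20 — deliver 4→0: ·
after 21 — deliver 0→2: n2:part/t1/[z]
after 22 — deliver 2→0: ·
after 23 — deliver 0→3: n3:part/t2/[z]
after 24 — deliver 3→0: ·
after 25 — timeout(0): n0:coor/t4/[z]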